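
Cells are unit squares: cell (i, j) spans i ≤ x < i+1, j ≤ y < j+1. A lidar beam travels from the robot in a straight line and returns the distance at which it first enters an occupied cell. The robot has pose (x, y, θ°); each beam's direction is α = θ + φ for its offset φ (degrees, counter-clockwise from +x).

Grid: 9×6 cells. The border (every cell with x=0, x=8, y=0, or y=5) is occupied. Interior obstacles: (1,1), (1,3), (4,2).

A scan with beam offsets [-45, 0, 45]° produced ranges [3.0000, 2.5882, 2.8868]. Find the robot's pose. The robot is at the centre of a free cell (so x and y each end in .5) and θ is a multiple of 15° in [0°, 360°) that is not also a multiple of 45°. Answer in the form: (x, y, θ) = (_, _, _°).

Enumerate (i+0.5, j+0.5, θ) over the 25 free cells and 16 admissible headings. For each, cast all 3 beams and compare to the given ranges.
  (6.5, 4.5, 300°): beam 1 = 3.6235 ≠ 3.0000 ✗
  (1.5, 2.5, 75°): beam 1 = 5.0000 ≠ 3.0000 ✗
  (2.5, 4.5, 255°): beam 1 = 1.0000 ≠ 3.0000 ✗
  (5.5, 1.5, 285°): beam 1 = 0.5774 ≠ 3.0000 ✗
  …
  (7.5, 3.5, 195°): r_1=3.0000, r_2=2.5882, r_3=2.8868 — all match ✓
Unique over the lattice → pose = (7.5, 3.5, 195°).

(x, y, θ) = (7.5, 3.5, 195°)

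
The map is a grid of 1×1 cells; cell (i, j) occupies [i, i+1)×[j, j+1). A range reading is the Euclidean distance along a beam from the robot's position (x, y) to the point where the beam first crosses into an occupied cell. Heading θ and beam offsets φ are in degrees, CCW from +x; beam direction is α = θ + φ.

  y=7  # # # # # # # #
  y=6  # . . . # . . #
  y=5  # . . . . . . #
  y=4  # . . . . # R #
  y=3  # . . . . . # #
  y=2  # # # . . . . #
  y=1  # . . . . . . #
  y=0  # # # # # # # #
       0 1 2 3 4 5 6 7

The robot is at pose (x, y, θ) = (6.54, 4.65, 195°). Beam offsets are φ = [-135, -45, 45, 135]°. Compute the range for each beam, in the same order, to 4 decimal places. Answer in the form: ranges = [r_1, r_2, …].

beam 1: φ=-135°, α=60°
  direction (0.5000, 0.8660); cell (6,4); t to first gridline: x 0.9200, y 0.4041 (then +2.0000 / +1.1547)
    (6,5) via y @ 0.4041
    (7,5) via x @ 0.9200  # hit
  → r_1 = 0.9200
beam 2: φ=-45°, α=150°
  direction (-0.8660, 0.5000); cell (6,4); t to first gridline: x 0.6235, y 0.7000 (then +1.1547 / +2.0000)
    (5,4) via x @ 0.6235  # hit
  → r_2 = 0.6235
beam 3: φ=45°, α=240°
  direction (-0.5000, -0.8660); cell (6,4); t to first gridline: x 1.0800, y 0.7506 (then +2.0000 / +1.1547)
    (6,3) via y @ 0.7506  # hit
  → r_3 = 0.7506
beam 4: φ=135°, α=330°
  direction (0.8660, -0.5000); cell (6,4); t to first gridline: x 0.5312, y 1.3000 (then +1.1547 / +2.0000)
    (7,4) via x @ 0.5312  # hit
  → r_4 = 0.5312

ranges = [0.9200, 0.6235, 0.7506, 0.5312]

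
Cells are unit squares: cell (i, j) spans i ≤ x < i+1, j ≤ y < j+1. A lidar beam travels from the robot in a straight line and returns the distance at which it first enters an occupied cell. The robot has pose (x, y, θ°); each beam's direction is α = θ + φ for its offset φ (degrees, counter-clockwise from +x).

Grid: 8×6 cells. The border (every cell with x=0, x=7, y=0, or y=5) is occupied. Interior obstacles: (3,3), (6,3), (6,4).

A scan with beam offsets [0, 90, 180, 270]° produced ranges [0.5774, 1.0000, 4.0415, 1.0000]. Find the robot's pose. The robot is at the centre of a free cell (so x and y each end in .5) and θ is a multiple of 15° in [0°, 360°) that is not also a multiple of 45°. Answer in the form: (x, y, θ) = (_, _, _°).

Candidates: 21 free-cell centres × 16 headings = 336 poses. Raycast each; keep the one whose scan matches to 4 dp.
  (1.5, 4.5, 165°): beam 1 = 0.5176 ≠ 0.5774 ✗
  (3.5, 4.5, 120°): beam 2 = 2.8868 ≠ 1.0000 ✗
  (1.5, 3.5, 285°): beam 1 = 2.5882 ≠ 0.5774 ✗
  …
  (4.5, 4.5, 120°): r_1=0.5774, r_2=1.0000, r_3=4.0415, r_4=1.0000 — all match ✓
Only this pose fits every beam.

(x, y, θ) = (4.5, 4.5, 120°)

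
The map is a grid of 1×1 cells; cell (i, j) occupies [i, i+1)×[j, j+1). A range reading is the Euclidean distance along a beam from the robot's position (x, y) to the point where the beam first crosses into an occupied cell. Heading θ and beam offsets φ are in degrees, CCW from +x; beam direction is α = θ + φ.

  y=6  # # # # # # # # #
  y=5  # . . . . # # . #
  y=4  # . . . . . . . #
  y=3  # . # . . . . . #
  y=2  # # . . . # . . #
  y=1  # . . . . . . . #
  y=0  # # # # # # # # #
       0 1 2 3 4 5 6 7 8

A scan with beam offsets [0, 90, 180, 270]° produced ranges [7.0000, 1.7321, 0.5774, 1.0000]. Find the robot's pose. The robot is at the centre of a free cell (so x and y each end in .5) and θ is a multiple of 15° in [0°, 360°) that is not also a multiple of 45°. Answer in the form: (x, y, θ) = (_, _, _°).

(x, y, θ) = (7.5, 2.5, 150°)

Enumerate (i+0.5, j+0.5, θ) over the 30 free cells and 16 admissible headings. For each, cast all 4 beams and compare to the given ranges.
  (5.5, 1.5, 210°): beam 1 = 1.0000 ≠ 7.0000 ✗
  (5.5, 4.5, 330°): beam 1 = 2.8868 ≠ 7.0000 ✗
  (2.5, 2.5, 300°): beam 1 = 1.7321 ≠ 7.0000 ✗
  …
  (7.5, 2.5, 150°): r_1=7.0000, r_2=1.7321, r_3=0.5774, r_4=1.0000 — all match ✓
Unique over the lattice → pose = (7.5, 2.5, 150°).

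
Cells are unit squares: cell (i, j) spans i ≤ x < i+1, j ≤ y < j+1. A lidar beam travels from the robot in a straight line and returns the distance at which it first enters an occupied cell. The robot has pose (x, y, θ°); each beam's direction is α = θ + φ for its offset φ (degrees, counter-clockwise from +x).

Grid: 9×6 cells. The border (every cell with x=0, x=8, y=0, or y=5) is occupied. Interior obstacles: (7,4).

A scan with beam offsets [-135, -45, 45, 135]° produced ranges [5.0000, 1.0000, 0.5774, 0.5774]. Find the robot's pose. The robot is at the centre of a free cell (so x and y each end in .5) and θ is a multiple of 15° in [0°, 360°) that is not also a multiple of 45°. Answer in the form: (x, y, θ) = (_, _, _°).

(x, y, θ) = (7.5, 3.5, 345°)

The pose lattice has 27·16 = 432 candidates. Test each by forward raycasting.
  (3.5, 1.5, 210°): beam 1 = 3.6235 ≠ 5.0000 ✗
  (4.5, 2.5, 75°): beam 1 = 1.7321 ≠ 5.0000 ✗
  (1.5, 1.5, 150°): beam 1 = 6.7293 ≠ 5.0000 ✗
  (3.5, 1.5, 75°): beam 1 = 0.5774 ≠ 5.0000 ✗
  …
  (7.5, 3.5, 345°): r_1=5.0000, r_2=1.0000, r_3=0.5774, r_4=0.5774 — all match ✓
Unique over the lattice → pose = (7.5, 3.5, 345°).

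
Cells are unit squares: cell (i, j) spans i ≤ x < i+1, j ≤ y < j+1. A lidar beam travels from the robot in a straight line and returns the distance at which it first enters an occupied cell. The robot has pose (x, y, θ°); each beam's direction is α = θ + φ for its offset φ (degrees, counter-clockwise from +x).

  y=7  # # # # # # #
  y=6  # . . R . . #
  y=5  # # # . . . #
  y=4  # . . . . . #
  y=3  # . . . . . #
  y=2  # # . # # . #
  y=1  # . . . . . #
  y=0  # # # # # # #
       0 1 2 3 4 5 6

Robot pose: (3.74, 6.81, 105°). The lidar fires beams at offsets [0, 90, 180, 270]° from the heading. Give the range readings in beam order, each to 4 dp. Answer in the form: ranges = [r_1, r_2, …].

beam 1: φ=0°, α=105°
  direction (-0.2588, 0.9659); cell (3,6); t to first gridline: x 2.8591, y 0.1967 (then +3.8637 / +1.0353)
    (3,7) via y @ 0.1967  # hit
  → r_1 = 0.1967
beam 2: φ=90°, α=195°
  direction (-0.9659, -0.2588); cell (3,6); t to first gridline: x 0.7661, y 3.1296 (then +1.0353 / +3.8637)
    (2,6) via x @ 0.7661
    (1,6) via x @ 1.8014
    (0,6) via x @ 2.8367  # hit
  → r_2 = 2.8367
beam 3: φ=180°, α=285°
  direction (0.2588, -0.9659); cell (3,6); t to first gridline: x 1.0046, y 0.8386 (then +3.8637 / +1.0353)
    (3,5) via y @ 0.8386
    (4,5) via x @ 1.0046
    (4,4) via y @ 1.8738
    (4,3) via y @ 2.9091
    (4,2) via y @ 3.9444  # hit
  → r_3 = 3.9444
beam 4: φ=270°, α=15°
  direction (0.9659, 0.2588); cell (3,6); t to first gridline: x 0.2692, y 0.7341 (then +1.0353 / +3.8637)
    (4,6) via x @ 0.2692
    (4,7) via y @ 0.7341  # hit
  → r_4 = 0.7341

ranges = [0.1967, 2.8367, 3.9444, 0.7341]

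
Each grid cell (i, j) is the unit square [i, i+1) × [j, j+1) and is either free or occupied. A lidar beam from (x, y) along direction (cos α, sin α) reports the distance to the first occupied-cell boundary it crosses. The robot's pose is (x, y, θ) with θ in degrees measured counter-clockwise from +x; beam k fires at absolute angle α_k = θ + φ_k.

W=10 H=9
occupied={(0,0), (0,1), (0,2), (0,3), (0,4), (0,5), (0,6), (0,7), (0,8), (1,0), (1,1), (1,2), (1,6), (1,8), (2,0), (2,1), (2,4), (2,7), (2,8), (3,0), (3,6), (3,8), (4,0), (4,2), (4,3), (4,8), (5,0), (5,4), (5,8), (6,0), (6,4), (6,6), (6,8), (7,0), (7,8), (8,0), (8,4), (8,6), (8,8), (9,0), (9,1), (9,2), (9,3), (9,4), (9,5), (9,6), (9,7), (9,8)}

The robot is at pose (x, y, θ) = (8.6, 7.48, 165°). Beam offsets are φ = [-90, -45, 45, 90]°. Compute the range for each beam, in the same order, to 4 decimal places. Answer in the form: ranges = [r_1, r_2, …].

beam 1: φ=-90°, α=75°
  dir = (cos 75°, sin 75°) = (0.2588, 0.9659); from cell (8,7)
  next x-line at t=1.5455, next y-line at t=0.5383; Δt_x=3.8637, Δt_y=1.0353
    y: enter (8,8) at t=0.5383 ← occupied
  → r_1 = 0.5383
beam 2: φ=-45°, α=120°
  dir = (cos 120°, sin 120°) = (-0.5000, 0.8660); from cell (8,7)
  next x-line at t=1.2000, next y-line at t=0.6004; Δt_x=2.0000, Δt_y=1.1547
    y: enter (8,8) at t=0.6004 ← occupied
  → r_2 = 0.6004
beam 3: φ=45°, α=210°
  dir = (cos 210°, sin 210°) = (-0.8660, -0.5000); from cell (8,7)
  next x-line at t=0.6928, next y-line at t=0.9600; Δt_x=1.1547, Δt_y=2.0000
    x: enter (7,7) at t=0.6928
    y: enter (7,6) at t=0.9600
    x: enter (6,6) at t=1.8475 ← occupied
  → r_3 = 1.8475
beam 4: φ=90°, α=255°
  dir = (cos 255°, sin 255°) = (-0.2588, -0.9659); from cell (8,7)
  next x-line at t=2.3182, next y-line at t=0.4969; Δt_x=3.8637, Δt_y=1.0353
    y: enter (8,6) at t=0.4969 ← occupied
  → r_4 = 0.4969

ranges = [0.5383, 0.6004, 1.8475, 0.4969]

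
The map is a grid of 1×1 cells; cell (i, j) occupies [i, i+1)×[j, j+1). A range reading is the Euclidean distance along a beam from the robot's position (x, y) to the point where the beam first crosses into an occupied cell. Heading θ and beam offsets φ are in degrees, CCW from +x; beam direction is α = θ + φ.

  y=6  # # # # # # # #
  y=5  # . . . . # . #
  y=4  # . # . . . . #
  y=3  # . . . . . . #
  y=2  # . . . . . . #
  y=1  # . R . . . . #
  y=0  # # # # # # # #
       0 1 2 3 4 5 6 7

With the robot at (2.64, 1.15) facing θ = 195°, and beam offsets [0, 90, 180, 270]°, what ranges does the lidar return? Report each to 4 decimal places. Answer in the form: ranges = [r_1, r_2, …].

beam 1: φ=0°, α=195°
  d=(-0.9659,-0.2588)  start (2,1)  tX=0.6626 tY=0.5796  stride 1/|dx|=1.0353 1/|dy|=3.8637
    cross y-line → (2,0), t=0.5796 (wall)
  → r_1 = 0.5796
beam 2: φ=90°, α=285°
  d=(0.2588,-0.9659)  start (2,1)  tX=1.3909 tY=0.1553  stride 1/|dx|=3.8637 1/|dy|=1.0353
    cross y-line → (2,0), t=0.1553 (wall)
  → r_2 = 0.1553
beam 3: φ=180°, α=15°
  d=(0.9659,0.2588)  start (2,1)  tX=0.3727 tY=3.2841  stride 1/|dx|=1.0353 1/|dy|=3.8637
    cross x-line → (3,1), t=0.3727
    cross x-line → (4,1), t=1.4080
    cross x-line → (5,1), t=2.4433
    cross y-line → (5,2), t=3.2841
    cross x-line → (6,2), t=3.4785
    cross x-line → (7,2), t=4.5138 (wall)
  → r_3 = 4.5138
beam 4: φ=270°, α=105°
  d=(-0.2588,0.9659)  start (2,1)  tX=2.4728 tY=0.8800  stride 1/|dx|=3.8637 1/|dy|=1.0353
    cross y-line → (2,2), t=0.8800
    cross y-line → (2,3), t=1.9153
    cross x-line → (1,3), t=2.4728
    cross y-line → (1,4), t=2.9505
    cross y-line → (1,5), t=3.9858
    cross y-line → (1,6), t=5.0211 (wall)
  → r_4 = 5.0211

ranges = [0.5796, 0.1553, 4.5138, 5.0211]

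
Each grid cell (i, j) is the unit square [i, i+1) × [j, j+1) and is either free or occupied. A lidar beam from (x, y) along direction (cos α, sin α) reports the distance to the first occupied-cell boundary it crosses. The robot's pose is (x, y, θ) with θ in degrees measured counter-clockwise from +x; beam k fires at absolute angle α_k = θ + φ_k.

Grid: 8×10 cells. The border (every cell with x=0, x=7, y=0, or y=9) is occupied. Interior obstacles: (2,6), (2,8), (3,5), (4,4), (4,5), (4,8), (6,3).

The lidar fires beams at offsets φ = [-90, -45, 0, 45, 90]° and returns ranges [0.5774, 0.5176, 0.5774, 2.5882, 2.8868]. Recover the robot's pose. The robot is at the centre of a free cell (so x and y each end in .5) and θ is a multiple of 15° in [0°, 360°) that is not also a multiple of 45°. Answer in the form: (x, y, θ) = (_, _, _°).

Enumerate (i+0.5, j+0.5, θ) over the 41 free cells and 16 admissible headings. For each, cast all 5 beams and compare to the given ranges.
  (1.5, 6.5, 255°): beam 1 = 0.5176 ≠ 0.5774 ✗
  (2.5, 5.5, 345°): beam 1 = 4.6587 ≠ 0.5774 ✗
  (3.5, 7.5, 330°): beam 1 = 1.0000 ≠ 0.5774 ✗
  …
  (3.5, 4.5, 120°): r_1=0.5774, r_2=0.5176, r_3=0.5774, r_4=2.5882, r_5=2.8868 — all match ✓
Only this pose fits every beam.

(x, y, θ) = (3.5, 4.5, 120°)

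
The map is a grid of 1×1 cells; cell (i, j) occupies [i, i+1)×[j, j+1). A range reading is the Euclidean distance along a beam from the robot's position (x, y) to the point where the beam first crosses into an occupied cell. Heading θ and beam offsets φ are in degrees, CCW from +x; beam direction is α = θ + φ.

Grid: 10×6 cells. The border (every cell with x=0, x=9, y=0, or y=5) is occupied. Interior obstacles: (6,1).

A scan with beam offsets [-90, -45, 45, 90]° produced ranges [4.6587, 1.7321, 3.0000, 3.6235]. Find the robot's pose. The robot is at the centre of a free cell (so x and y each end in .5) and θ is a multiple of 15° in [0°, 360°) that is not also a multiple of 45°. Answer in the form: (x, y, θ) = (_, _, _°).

Enumerate (i+0.5, j+0.5, θ) over the 31 free cells and 16 admissible headings. For each, cast all 4 beams and compare to the given ranges.
  (4.5, 1.5, 300°): beam 1 = 1.0000 ≠ 4.6587 ✗
  (8.5, 2.5, 330°): beam 1 = 1.7321 ≠ 4.6587 ✗
  (6.5, 2.5, 240°): beam 1 = 5.0000 ≠ 4.6587 ✗
  (7.5, 3.5, 15°): beam 1 = 2.5882 ≠ 4.6587 ✗
  …
  (4.5, 3.5, 105°): r_1=4.6587, r_2=1.7321, r_3=3.0000, r_4=3.6235 — all match ✓
Only this pose fits every beam.

(x, y, θ) = (4.5, 3.5, 105°)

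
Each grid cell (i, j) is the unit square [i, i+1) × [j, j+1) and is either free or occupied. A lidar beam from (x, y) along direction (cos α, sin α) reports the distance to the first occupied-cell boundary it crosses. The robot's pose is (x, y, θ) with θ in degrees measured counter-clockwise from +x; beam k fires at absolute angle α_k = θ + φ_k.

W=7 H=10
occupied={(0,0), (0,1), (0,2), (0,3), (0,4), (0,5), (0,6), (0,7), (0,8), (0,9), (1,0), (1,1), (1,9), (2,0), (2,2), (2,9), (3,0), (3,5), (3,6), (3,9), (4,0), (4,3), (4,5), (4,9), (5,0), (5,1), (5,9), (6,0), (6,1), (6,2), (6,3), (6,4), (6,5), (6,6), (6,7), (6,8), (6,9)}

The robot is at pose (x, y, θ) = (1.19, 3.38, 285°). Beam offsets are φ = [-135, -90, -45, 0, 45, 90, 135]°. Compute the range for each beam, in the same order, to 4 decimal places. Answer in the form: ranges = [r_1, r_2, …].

ranges = [0.2194, 0.1967, 0.3800, 1.4287, 0.9353, 4.9797, 3.6200]

beam 1: φ=-135°, α=150°
  direction (-0.8660, 0.5000); cell (1,3); t to first gridline: x 0.2194, y 1.2400 (then +1.1547 / +2.0000)
    (0,3) via x @ 0.2194  # hit
  → r_1 = 0.2194
beam 2: φ=-90°, α=195°
  direction (-0.9659, -0.2588); cell (1,3); t to first gridline: x 0.1967, y 1.4682 (then +1.0353 / +3.8637)
    (0,3) via x @ 0.1967  # hit
  → r_2 = 0.1967
beam 3: φ=-45°, α=240°
  direction (-0.5000, -0.8660); cell (1,3); t to first gridline: x 0.3800, y 0.4388 (then +2.0000 / +1.1547)
    (0,3) via x @ 0.3800  # hit
  → r_3 = 0.3800
beam 4: φ=0°, α=285°
  direction (0.2588, -0.9659); cell (1,3); t to first gridline: x 3.1296, y 0.3934 (then +3.8637 / +1.0353)
    (1,2) via y @ 0.3934
    (1,1) via y @ 1.4287  # hit
  → r_4 = 1.4287
beam 5: φ=45°, α=330°
  direction (0.8660, -0.5000); cell (1,3); t to first gridline: x 0.9353, y 0.7600 (then +1.1547 / +2.0000)
    (1,2) via y @ 0.7600
    (2,2) via x @ 0.9353  # hit
  → r_5 = 0.9353
beam 6: φ=90°, α=15°
  direction (0.9659, 0.2588); cell (1,3); t to first gridline: x 0.8386, y 2.3955 (then +1.0353 / +3.8637)
    (2,3) via x @ 0.8386
    (3,3) via x @ 1.8738
    (3,4) via y @ 2.3955
    (4,4) via x @ 2.9091
    (5,4) via x @ 3.9444
    (6,4) via x @ 4.9797  # hit
  → r_6 = 4.9797
beam 7: φ=135°, α=60°
  direction (0.5000, 0.8660); cell (1,3); t to first gridline: x 1.6200, y 0.7159 (then +2.0000 / +1.1547)
    (1,4) via y @ 0.7159
    (2,4) via x @ 1.6200
    (2,5) via y @ 1.8706
    (2,6) via y @ 3.0253
    (3,6) via x @ 3.6200  # hit
  → r_7 = 3.6200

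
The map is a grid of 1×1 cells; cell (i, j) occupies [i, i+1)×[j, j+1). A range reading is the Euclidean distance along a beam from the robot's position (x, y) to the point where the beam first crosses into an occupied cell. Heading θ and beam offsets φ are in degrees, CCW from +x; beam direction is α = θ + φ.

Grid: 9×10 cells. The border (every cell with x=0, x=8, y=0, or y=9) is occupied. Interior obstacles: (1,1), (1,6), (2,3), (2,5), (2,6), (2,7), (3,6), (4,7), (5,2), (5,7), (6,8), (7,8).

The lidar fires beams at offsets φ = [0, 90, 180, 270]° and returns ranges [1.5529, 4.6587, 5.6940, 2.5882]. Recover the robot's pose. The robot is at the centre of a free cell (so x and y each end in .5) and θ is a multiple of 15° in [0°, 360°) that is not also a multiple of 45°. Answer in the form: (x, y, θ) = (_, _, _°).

(x, y, θ) = (6.5, 3.5, 345°)

The pose lattice has 44·16 = 704 candidates. Test each by forward raycasting.
  (6.5, 1.5, 165°): beam 1 = 5.6940 ≠ 1.5529 ✗
  (3.5, 8.5, 30°): beam 1 = 1.0000 ≠ 1.5529 ✗
  (4.5, 5.5, 120°): beam 1 = 1.0000 ≠ 1.5529 ✗
  …
  (6.5, 3.5, 345°): r_1=1.5529, r_2=4.6587, r_3=5.6940, r_4=2.5882 — all match ✓
Unique over the lattice → pose = (6.5, 3.5, 345°).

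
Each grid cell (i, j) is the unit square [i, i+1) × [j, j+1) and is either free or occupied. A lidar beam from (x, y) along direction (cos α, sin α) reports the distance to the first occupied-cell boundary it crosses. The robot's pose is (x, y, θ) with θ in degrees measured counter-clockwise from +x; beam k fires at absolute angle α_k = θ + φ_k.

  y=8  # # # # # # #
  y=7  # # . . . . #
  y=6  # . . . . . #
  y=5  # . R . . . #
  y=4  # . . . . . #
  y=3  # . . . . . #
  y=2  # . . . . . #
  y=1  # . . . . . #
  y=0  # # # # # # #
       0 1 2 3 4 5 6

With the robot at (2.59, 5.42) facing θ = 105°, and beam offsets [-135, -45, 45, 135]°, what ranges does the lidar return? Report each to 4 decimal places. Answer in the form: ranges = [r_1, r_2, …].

ranges = [3.9375, 2.9791, 1.8360, 3.1800]

beam 1: φ=-135°, α=330°
  d=(0.8660,-0.5000)  start (2,5)  tX=0.4734 tY=0.8400  stride 1/|dx|=1.1547 1/|dy|=2.0000
    cross x-line → (3,5), t=0.4734
    cross y-line → (3,4), t=0.8400
    cross x-line → (4,4), t=1.6281
    cross x-line → (5,4), t=2.7828
    cross y-line → (5,3), t=2.8400
    cross x-line → (6,3), t=3.9375 (wall)
  → r_1 = 3.9375
beam 2: φ=-45°, α=60°
  d=(0.5000,0.8660)  start (2,5)  tX=0.8200 tY=0.6697  stride 1/|dx|=2.0000 1/|dy|=1.1547
    cross y-line → (2,6), t=0.6697
    cross x-line → (3,6), t=0.8200
    cross y-line → (3,7), t=1.8244
    cross x-line → (4,7), t=2.8200
    cross y-line → (4,8), t=2.9791 (wall)
  → r_2 = 2.9791
beam 3: φ=45°, α=150°
  d=(-0.8660,0.5000)  start (2,5)  tX=0.6813 tY=1.1600  stride 1/|dx|=1.1547 1/|dy|=2.0000
    cross x-line → (1,5), t=0.6813
    cross y-line → (1,6), t=1.1600
    cross x-line → (0,6), t=1.8360 (wall)
  → r_3 = 1.8360
beam 4: φ=135°, α=240°
  d=(-0.5000,-0.8660)  start (2,5)  tX=1.1800 tY=0.4850  stride 1/|dx|=2.0000 1/|dy|=1.1547
    cross y-line → (2,4), t=0.4850
    cross x-line → (1,4), t=1.1800
    cross y-line → (1,3), t=1.6397
    cross y-line → (1,2), t=2.7944
    cross x-line → (0,2), t=3.1800 (wall)
  → r_4 = 3.1800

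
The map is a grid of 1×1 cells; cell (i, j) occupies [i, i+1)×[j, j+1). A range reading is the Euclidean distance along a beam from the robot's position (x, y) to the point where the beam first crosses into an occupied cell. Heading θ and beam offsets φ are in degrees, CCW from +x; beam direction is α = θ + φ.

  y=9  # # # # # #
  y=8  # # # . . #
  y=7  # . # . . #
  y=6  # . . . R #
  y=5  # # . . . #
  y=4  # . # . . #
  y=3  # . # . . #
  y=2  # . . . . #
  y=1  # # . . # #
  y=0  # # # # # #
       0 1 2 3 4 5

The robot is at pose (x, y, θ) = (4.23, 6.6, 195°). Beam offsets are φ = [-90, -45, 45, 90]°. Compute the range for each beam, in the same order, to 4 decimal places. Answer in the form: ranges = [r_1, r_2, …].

beam 1: φ=-90°, α=105°
  d=(-0.2588,0.9659)  start (4,6)  tX=0.8887 tY=0.4141  stride 1/|dx|=3.8637 1/|dy|=1.0353
    cross y-line → (4,7), t=0.4141
    cross x-line → (3,7), t=0.8887
    cross y-line → (3,8), t=1.4494
    cross y-line → (3,9), t=2.4847 (wall)
  → r_1 = 2.4847
beam 2: φ=-45°, α=150°
  d=(-0.8660,0.5000)  start (4,6)  tX=0.2656 tY=0.8000  stride 1/|dx|=1.1547 1/|dy|=2.0000
    cross x-line → (3,6), t=0.2656
    cross y-line → (3,7), t=0.8000
    cross x-line → (2,7), t=1.4203 (wall)
  → r_2 = 1.4203
beam 3: φ=45°, α=240°
  d=(-0.5000,-0.8660)  start (4,6)  tX=0.4600 tY=0.6928  stride 1/|dx|=2.0000 1/|dy|=1.1547
    cross x-line → (3,6), t=0.4600
    cross y-line → (3,5), t=0.6928
    cross y-line → (3,4), t=1.8475
    cross x-line → (2,4), t=2.4600 (wall)
  → r_3 = 2.4600
beam 4: φ=90°, α=285°
  d=(0.2588,-0.9659)  start (4,6)  tX=2.9751 tY=0.6212  stride 1/|dx|=3.8637 1/|dy|=1.0353
    cross y-line → (4,5), t=0.6212
    cross y-line → (4,4), t=1.6564
    cross y-line → (4,3), t=2.6917
    cross x-line → (5,3), t=2.9751 (wall)
  → r_4 = 2.9751

ranges = [2.4847, 1.4203, 2.4600, 2.9751]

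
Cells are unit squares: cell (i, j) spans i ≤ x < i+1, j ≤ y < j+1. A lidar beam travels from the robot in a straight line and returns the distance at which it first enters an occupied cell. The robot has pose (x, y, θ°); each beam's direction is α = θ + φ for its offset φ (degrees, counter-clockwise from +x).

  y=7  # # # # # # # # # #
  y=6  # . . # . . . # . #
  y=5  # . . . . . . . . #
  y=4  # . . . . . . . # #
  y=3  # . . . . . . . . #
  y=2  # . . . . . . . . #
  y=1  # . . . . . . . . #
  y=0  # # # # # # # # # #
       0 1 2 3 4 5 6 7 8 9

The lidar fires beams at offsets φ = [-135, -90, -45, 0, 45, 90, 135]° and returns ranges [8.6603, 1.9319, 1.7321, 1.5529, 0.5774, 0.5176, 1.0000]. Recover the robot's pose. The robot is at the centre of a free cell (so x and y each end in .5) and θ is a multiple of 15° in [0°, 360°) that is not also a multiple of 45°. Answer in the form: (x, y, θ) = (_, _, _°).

Enumerate (i+0.5, j+0.5, θ) over the 45 free cells and 16 admissible headings. For each, cast all 7 beams and compare to the given ranges.
  (5.5, 6.5, 195°): beam 1 = 0.5774 ≠ 8.6603 ✗
  (1.5, 1.5, 300°): beam 1 = 0.5176 ≠ 8.6603 ✗
  (5.5, 5.5, 60°): beam 1 = 4.6587 ≠ 8.6603 ✗
  (3.5, 3.5, 210°): beam 1 = 3.6235 ≠ 8.6603 ✗
  (6.5, 3.5, 105°): beam 1 = 2.8868 ≠ 8.6603 ✗
  …
  (1.5, 5.5, 105°): r_1=8.6603, r_2=1.9319, r_3=1.7321, r_4=1.5529, r_5=0.5774, r_6=0.5176, r_7=1.0000 — all match ✓
Only this pose fits every beam.

(x, y, θ) = (1.5, 5.5, 105°)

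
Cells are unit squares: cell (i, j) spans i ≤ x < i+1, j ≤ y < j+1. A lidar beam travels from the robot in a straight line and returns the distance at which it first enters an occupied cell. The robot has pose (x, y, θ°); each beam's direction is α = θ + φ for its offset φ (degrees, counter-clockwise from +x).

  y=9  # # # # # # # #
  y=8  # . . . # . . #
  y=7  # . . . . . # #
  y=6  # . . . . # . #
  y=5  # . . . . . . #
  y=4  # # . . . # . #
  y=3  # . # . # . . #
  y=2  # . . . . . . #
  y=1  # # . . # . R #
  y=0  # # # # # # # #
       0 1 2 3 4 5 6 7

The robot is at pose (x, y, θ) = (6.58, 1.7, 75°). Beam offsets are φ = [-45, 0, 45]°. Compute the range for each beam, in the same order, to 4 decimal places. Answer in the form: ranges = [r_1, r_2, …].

beam 1: φ=-45°, α=30°
  cosα=0.8660 sinα=0.5000 | (6,1) | tMaxX 0.4850 tMaxY 0.6000 | tΔX 1.1547 tΔY 2.0000
    t=0.4850 [x] (7,1) — stop
  → r_1 = 0.4850
beam 2: φ=0°, α=75°
  cosα=0.2588 sinα=0.9659 | (6,1) | tMaxX 1.6228 tMaxY 0.3106 | tΔX 3.8637 tΔY 1.0353
    t=0.3106 [y] (6,2)
    t=1.3459 [y] (6,3)
    t=1.6228 [x] (7,3) — stop
  → r_2 = 1.6228
beam 3: φ=45°, α=120°
  cosα=-0.5000 sinα=0.8660 | (6,1) | tMaxX 1.1600 tMaxY 0.3464 | tΔX 2.0000 tΔY 1.1547
    t=0.3464 [y] (6,2)
    t=1.1600 [x] (5,2)
    t=1.5011 [y] (5,3)
    t=2.6558 [y] (5,4) — stop
  → r_3 = 2.6558

ranges = [0.4850, 1.6228, 2.6558]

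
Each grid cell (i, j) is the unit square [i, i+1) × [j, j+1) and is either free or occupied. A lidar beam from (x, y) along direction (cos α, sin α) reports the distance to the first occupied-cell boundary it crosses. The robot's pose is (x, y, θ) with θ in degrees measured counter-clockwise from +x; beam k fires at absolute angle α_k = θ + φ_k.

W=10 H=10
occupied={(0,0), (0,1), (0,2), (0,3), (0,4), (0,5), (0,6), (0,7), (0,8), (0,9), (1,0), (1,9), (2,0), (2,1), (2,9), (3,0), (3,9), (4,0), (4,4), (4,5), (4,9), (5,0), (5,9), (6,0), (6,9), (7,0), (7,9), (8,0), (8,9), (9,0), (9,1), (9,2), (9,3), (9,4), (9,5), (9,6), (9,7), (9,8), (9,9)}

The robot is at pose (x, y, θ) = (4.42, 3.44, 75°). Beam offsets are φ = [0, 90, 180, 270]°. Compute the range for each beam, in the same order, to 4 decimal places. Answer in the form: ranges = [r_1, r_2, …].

beam 1: φ=0°, α=75°
  dir = (cos 75°, sin 75°) = (0.2588, 0.9659); from cell (4,3)
  next x-line at t=2.2409, next y-line at t=0.5798; Δt_x=3.8637, Δt_y=1.0353
    y: enter (4,4) at t=0.5798 ← occupied
  → r_1 = 0.5798
beam 2: φ=90°, α=165°
  dir = (cos 165°, sin 165°) = (-0.9659, 0.2588); from cell (4,3)
  next x-line at t=0.4348, next y-line at t=2.1637; Δt_x=1.0353, Δt_y=3.8637
    x: enter (3,3) at t=0.4348
    x: enter (2,3) at t=1.4701
    y: enter (2,4) at t=2.1637
    x: enter (1,4) at t=2.5054
    x: enter (0,4) at t=3.5406 ← occupied
  → r_2 = 3.5406
beam 3: φ=180°, α=255°
  dir = (cos 255°, sin 255°) = (-0.2588, -0.9659); from cell (4,3)
  next x-line at t=1.6228, next y-line at t=0.4555; Δt_x=3.8637, Δt_y=1.0353
    y: enter (4,2) at t=0.4555
    y: enter (4,1) at t=1.4908
    x: enter (3,1) at t=1.6228
    y: enter (3,0) at t=2.5261 ← occupied
  → r_3 = 2.5261
beam 4: φ=270°, α=345°
  dir = (cos 345°, sin 345°) = (0.9659, -0.2588); from cell (4,3)
  next x-line at t=0.6005, next y-line at t=1.7000; Δt_x=1.0353, Δt_y=3.8637
    x: enter (5,3) at t=0.6005
    x: enter (6,3) at t=1.6357
    y: enter (6,2) at t=1.7000
    x: enter (7,2) at t=2.6710
    x: enter (8,2) at t=3.7063
    x: enter (9,2) at t=4.7416 ← occupied
  → r_4 = 4.7416

ranges = [0.5798, 3.5406, 2.5261, 4.7416]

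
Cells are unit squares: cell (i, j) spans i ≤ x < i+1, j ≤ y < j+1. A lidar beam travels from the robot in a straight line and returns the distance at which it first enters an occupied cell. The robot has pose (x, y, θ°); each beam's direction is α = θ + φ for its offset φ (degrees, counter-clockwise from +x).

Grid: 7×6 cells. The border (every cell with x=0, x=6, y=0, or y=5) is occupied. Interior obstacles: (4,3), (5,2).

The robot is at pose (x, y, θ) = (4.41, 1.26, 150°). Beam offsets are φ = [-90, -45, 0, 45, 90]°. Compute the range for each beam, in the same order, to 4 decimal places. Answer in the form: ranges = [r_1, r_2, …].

beam 1: φ=-90°, α=60°
  cosα=0.5000 sinα=0.8660 | (4,1) | tMaxX 1.1800 tMaxY 0.8545 | tΔX 2.0000 tΔY 1.1547
    t=0.8545 [y] (4,2)
    t=1.1800 [x] (5,2) — stop
  → r_1 = 1.1800
beam 2: φ=-45°, α=105°
  cosα=-0.2588 sinα=0.9659 | (4,1) | tMaxX 1.5841 tMaxY 0.7661 | tΔX 3.8637 tΔY 1.0353
    t=0.7661 [y] (4,2)
    t=1.5841 [x] (3,2)
    t=1.8014 [y] (3,3)
    t=2.8367 [y] (3,4)
    t=3.8719 [y] (3,5) — stop
  → r_2 = 3.8719
beam 3: φ=0°, α=150°
  cosα=-0.8660 sinα=0.5000 | (4,1) | tMaxX 0.4734 tMaxY 1.4800 | tΔX 1.1547 tΔY 2.0000
    t=0.4734 [x] (3,1)
    t=1.4800 [y] (3,2)
    t=1.6281 [x] (2,2)
    t=2.7828 [x] (1,2)
    t=3.4800 [y] (1,3)
    t=3.9375 [x] (0,3) — stop
  → r_3 = 3.9375
beam 4: φ=45°, α=195°
  cosα=-0.9659 sinα=-0.2588 | (4,1) | tMaxX 0.4245 tMaxY 1.0046 | tΔX 1.0353 tΔY 3.8637
    t=0.4245 [x] (3,1)
    t=1.0046 [y] (3,0) — stop
  → r_4 = 1.0046
beam 5: φ=90°, α=240°
  cosα=-0.5000 sinα=-0.8660 | (4,1) | tMaxX 0.8200 tMaxY 0.3002 | tΔX 2.0000 tΔY 1.1547
    t=0.3002 [y] (4,0) — stop
  → r_5 = 0.3002

ranges = [1.1800, 3.8719, 3.9375, 1.0046, 0.3002]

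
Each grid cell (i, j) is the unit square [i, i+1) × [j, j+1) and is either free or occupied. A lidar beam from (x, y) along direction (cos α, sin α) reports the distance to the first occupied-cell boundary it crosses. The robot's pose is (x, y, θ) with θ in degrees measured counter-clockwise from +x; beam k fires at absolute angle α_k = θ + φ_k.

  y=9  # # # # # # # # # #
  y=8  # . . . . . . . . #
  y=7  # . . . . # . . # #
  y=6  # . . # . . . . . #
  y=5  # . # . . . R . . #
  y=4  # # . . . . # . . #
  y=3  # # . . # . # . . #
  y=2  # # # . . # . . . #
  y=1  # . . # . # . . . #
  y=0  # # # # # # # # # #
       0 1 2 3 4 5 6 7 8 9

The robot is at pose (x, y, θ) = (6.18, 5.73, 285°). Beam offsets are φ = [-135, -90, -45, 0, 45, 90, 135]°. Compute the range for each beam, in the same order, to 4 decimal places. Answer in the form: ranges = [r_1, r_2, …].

beam 1: φ=-135°, α=150°
  direction (-0.8660, 0.5000); cell (6,5); t to first gridline: x 0.2078, y 0.5400 (then +1.1547 / +2.0000)
    (5,5) via x @ 0.2078
    (5,6) via y @ 0.5400
    (4,6) via x @ 1.3625
    (3,6) via x @ 2.5172  # hit
  → r_1 = 2.5172
beam 2: φ=-90°, α=195°
  direction (-0.9659, -0.2588); cell (6,5); t to first gridline: x 0.1863, y 2.8205 (then +1.0353 / +3.8637)
    (5,5) via x @ 0.1863
    (4,5) via x @ 1.2216
    (3,5) via x @ 2.2569
    (3,4) via y @ 2.8205
    (2,4) via x @ 3.2922
    (1,4) via x @ 4.3275  # hit
  → r_2 = 4.3275
beam 3: φ=-45°, α=240°
  direction (-0.5000, -0.8660); cell (6,5); t to first gridline: x 0.3600, y 0.8429 (then +2.0000 / +1.1547)
    (5,5) via x @ 0.3600
    (5,4) via y @ 0.8429
    (5,3) via y @ 1.9976
    (4,3) via x @ 2.3600  # hit
  → r_3 = 2.3600
beam 4: φ=0°, α=285°
  direction (0.2588, -0.9659); cell (6,5); t to first gridline: x 3.1682, y 0.7558 (then +3.8637 / +1.0353)
    (6,4) via y @ 0.7558  # hit
  → r_4 = 0.7558
beam 5: φ=45°, α=330°
  direction (0.8660, -0.5000); cell (6,5); t to first gridline: x 0.9469, y 1.4600 (then +1.1547 / +2.0000)
    (7,5) via x @ 0.9469
    (7,4) via y @ 1.4600
    (8,4) via x @ 2.1016
    (9,4) via x @ 3.2563  # hit
  → r_5 = 3.2563
beam 6: φ=90°, α=15°
  direction (0.9659, 0.2588); cell (6,5); t to first gridline: x 0.8489, y 1.0432 (then +1.0353 / +3.8637)
    (7,5) via x @ 0.8489
    (7,6) via y @ 1.0432
    (8,6) via x @ 1.8842
    (9,6) via x @ 2.9195  # hit
  → r_6 = 2.9195
beam 7: φ=135°, α=60°
  direction (0.5000, 0.8660); cell (6,5); t to first gridline: x 1.6400, y 0.3118 (then +2.0000 / +1.1547)
    (6,6) via y @ 0.3118
    (6,7) via y @ 1.4665
    (7,7) via x @ 1.6400
    (7,8) via y @ 2.6212
    (8,8) via x @ 3.6400
    (8,9) via y @ 3.7759  # hit
  → r_7 = 3.7759

ranges = [2.5172, 4.3275, 2.3600, 0.7558, 3.2563, 2.9195, 3.7759]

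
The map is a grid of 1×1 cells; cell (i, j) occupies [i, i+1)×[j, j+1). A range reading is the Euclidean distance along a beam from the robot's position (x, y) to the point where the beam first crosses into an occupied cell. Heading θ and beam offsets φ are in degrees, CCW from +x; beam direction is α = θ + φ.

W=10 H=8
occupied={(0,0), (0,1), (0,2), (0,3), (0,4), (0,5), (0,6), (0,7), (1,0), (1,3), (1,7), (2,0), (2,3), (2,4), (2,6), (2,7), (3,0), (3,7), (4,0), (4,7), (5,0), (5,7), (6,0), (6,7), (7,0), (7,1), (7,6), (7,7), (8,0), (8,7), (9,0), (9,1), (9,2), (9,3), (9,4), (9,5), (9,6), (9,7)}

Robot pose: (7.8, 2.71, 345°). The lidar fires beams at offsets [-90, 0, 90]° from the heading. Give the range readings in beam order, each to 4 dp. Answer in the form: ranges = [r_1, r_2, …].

beam 1: φ=-90°, α=255°
  direction (-0.2588, -0.9659); cell (7,2); t to first gridline: x 3.0910, y 0.7350 (then +3.8637 / +1.0353)
    (7,1) via y @ 0.7350  # hit
  → r_1 = 0.7350
beam 2: φ=0°, α=345°
  direction (0.9659, -0.2588); cell (7,2); t to first gridline: x 0.2071, y 2.7432 (then +1.0353 / +3.8637)
    (8,2) via x @ 0.2071
    (9,2) via x @ 1.2423  # hit
  → r_2 = 1.2423
beam 3: φ=90°, α=75°
  direction (0.2588, 0.9659); cell (7,2); t to first gridline: x 0.7727, y 0.3002 (then +3.8637 / +1.0353)
    (7,3) via y @ 0.3002
    (8,3) via x @ 0.7727
    (8,4) via y @ 1.3355
    (8,5) via y @ 2.3708
    (8,6) via y @ 3.4061
    (8,7) via y @ 4.4413  # hit
  → r_3 = 4.4413

ranges = [0.7350, 1.2423, 4.4413]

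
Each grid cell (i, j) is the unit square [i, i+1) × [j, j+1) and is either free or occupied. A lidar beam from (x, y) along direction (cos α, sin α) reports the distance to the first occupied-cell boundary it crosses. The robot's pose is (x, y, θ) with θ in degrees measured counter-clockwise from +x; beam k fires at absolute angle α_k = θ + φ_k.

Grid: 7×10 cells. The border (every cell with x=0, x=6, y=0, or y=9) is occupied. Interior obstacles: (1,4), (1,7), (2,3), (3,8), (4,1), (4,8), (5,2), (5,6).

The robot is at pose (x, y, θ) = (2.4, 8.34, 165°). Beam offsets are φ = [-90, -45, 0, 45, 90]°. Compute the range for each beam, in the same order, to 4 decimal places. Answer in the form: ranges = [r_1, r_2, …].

beam 1: φ=-90°, α=75°
  d=(0.2588,0.9659)  start (2,8)  tX=2.3182 tY=0.6833  stride 1/|dx|=3.8637 1/|dy|=1.0353
    cross y-line → (2,9), t=0.6833 (wall)
  → r_1 = 0.6833
beam 2: φ=-45°, α=120°
  d=(-0.5000,0.8660)  start (2,8)  tX=0.8000 tY=0.7621  stride 1/|dx|=2.0000 1/|dy|=1.1547
    cross y-line → (2,9), t=0.7621 (wall)
  → r_2 = 0.7621
beam 3: φ=0°, α=165°
  d=(-0.9659,0.2588)  start (2,8)  tX=0.4141 tY=2.5500  stride 1/|dx|=1.0353 1/|dy|=3.8637
    cross x-line → (1,8), t=0.4141
    cross x-line → (0,8), t=1.4494 (wall)
  → r_3 = 1.4494
beam 4: φ=45°, α=210°
  d=(-0.8660,-0.5000)  start (2,8)  tX=0.4619 tY=0.6800  stride 1/|dx|=1.1547 1/|dy|=2.0000
    cross x-line → (1,8), t=0.4619
    cross y-line → (1,7), t=0.6800 (wall)
  → r_4 = 0.6800
beam 5: φ=90°, α=255°
  d=(-0.2588,-0.9659)  start (2,8)  tX=1.5455 tY=0.3520  stride 1/|dx|=3.8637 1/|dy|=1.0353
    cross y-line → (2,7), t=0.3520
    cross y-line → (2,6), t=1.3873
    cross x-line → (1,6), t=1.5455
    cross y-line → (1,5), t=2.4225
    cross y-line → (1,4), t=3.4578 (wall)
  → r_5 = 3.4578

ranges = [0.6833, 0.7621, 1.4494, 0.6800, 3.4578]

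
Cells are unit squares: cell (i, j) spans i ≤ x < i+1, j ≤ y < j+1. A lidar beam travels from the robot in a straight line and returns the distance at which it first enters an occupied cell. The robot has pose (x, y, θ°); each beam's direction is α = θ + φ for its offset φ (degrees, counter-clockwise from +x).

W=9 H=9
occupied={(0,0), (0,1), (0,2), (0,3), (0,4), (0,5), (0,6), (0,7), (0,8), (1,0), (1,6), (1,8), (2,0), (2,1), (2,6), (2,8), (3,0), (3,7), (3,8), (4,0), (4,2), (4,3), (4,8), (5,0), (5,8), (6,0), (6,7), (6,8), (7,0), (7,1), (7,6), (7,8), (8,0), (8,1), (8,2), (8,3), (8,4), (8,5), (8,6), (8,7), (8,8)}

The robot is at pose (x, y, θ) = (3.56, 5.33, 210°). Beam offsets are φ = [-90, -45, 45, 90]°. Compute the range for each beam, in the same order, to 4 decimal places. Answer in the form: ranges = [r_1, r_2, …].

beam 1: φ=-90°, α=120°
  direction (-0.5000, 0.8660); cell (3,5); t to first gridline: x 1.1200, y 0.7736 (then +2.0000 / +1.1547)
    (3,6) via y @ 0.7736
    (2,6) via x @ 1.1200  # hit
  → r_1 = 1.1200
beam 2: φ=-45°, α=165°
  direction (-0.9659, 0.2588); cell (3,5); t to first gridline: x 0.5798, y 2.5887 (then +1.0353 / +3.8637)
    (2,5) via x @ 0.5798
    (1,5) via x @ 1.6150
    (1,6) via y @ 2.5887  # hit
  → r_2 = 2.5887
beam 3: φ=45°, α=255°
  direction (-0.2588, -0.9659); cell (3,5); t to first gridline: x 2.1637, y 0.3416 (then +3.8637 / +1.0353)
    (3,4) via y @ 0.3416
    (3,3) via y @ 1.3769
    (2,3) via x @ 2.1637
    (2,2) via y @ 2.4122
    (2,1) via y @ 3.4475  # hit
  → r_3 = 3.4475
beam 4: φ=90°, α=300°
  direction (0.5000, -0.8660); cell (3,5); t to first gridline: x 0.8800, y 0.3811 (then +2.0000 / +1.1547)
    (3,4) via y @ 0.3811
    (4,4) via x @ 0.8800
    (4,3) via y @ 1.5358  # hit
  → r_4 = 1.5358

ranges = [1.1200, 2.5887, 3.4475, 1.5358]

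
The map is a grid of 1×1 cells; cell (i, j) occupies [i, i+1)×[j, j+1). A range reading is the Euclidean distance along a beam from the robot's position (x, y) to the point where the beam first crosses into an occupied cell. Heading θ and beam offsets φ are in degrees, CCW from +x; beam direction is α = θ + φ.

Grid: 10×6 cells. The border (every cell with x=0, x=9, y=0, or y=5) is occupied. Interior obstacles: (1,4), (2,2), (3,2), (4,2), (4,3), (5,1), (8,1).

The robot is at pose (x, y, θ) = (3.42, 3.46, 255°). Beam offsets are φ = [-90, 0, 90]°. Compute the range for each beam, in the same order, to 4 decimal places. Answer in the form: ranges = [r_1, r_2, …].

ranges = [2.0864, 0.4762, 0.6005]

beam 1: φ=-90°, α=165°
  d=(-0.9659,0.2588)  start (3,3)  tX=0.4348 tY=2.0864  stride 1/|dx|=1.0353 1/|dy|=3.8637
    cross x-line → (2,3), t=0.4348
    cross x-line → (1,3), t=1.4701
    cross y-line → (1,4), t=2.0864 (wall)
  → r_1 = 2.0864
beam 2: φ=0°, α=255°
  d=(-0.2588,-0.9659)  start (3,3)  tX=1.6228 tY=0.4762  stride 1/|dx|=3.8637 1/|dy|=1.0353
    cross y-line → (3,2), t=0.4762 (wall)
  → r_2 = 0.4762
beam 3: φ=90°, α=345°
  d=(0.9659,-0.2588)  start (3,3)  tX=0.6005 tY=1.7773  stride 1/|dx|=1.0353 1/|dy|=3.8637
    cross x-line → (4,3), t=0.6005 (wall)
  → r_3 = 0.6005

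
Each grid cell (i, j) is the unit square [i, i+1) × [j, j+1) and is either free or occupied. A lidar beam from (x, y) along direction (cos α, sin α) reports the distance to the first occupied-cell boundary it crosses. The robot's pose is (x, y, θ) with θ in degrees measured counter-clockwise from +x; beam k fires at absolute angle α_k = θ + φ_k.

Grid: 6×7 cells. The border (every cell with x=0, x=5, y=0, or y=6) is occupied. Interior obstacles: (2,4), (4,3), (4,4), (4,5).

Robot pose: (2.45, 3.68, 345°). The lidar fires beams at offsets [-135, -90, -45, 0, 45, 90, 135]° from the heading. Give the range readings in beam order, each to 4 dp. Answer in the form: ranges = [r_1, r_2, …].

ranges = [1.6743, 2.7745, 3.0946, 1.6047, 1.7898, 0.3313, 0.3695]

beam 1: φ=-135°, α=210°
  d=(-0.8660,-0.5000)  start (2,3)  tX=0.5196 tY=1.3600  stride 1/|dx|=1.1547 1/|dy|=2.0000
    cross x-line → (1,3), t=0.5196
    cross y-line → (1,2), t=1.3600
    cross x-line → (0,2), t=1.6743 (wall)
  → r_1 = 1.6743
beam 2: φ=-90°, α=255°
  d=(-0.2588,-0.9659)  start (2,3)  tX=1.7387 tY=0.7040  stride 1/|dx|=3.8637 1/|dy|=1.0353
    cross y-line → (2,2), t=0.7040
    cross x-line → (1,2), t=1.7387
    cross y-line → (1,1), t=1.7393
    cross y-line → (1,0), t=2.7745 (wall)
  → r_2 = 2.7745
beam 3: φ=-45°, α=300°
  d=(0.5000,-0.8660)  start (2,3)  tX=1.1000 tY=0.7852  stride 1/|dx|=2.0000 1/|dy|=1.1547
    cross y-line → (2,2), t=0.7852
    cross x-line → (3,2), t=1.1000
    cross y-line → (3,1), t=1.9399
    cross y-line → (3,0), t=3.0946 (wall)
  → r_3 = 3.0946
beam 4: φ=0°, α=345°
  d=(0.9659,-0.2588)  start (2,3)  tX=0.5694 tY=2.6273  stride 1/|dx|=1.0353 1/|dy|=3.8637
    cross x-line → (3,3), t=0.5694
    cross x-line → (4,3), t=1.6047 (wall)
  → r_4 = 1.6047
beam 5: φ=45°, α=30°
  d=(0.8660,0.5000)  start (2,3)  tX=0.6351 tY=0.6400  stride 1/|dx|=1.1547 1/|dy|=2.0000
    cross x-line → (3,3), t=0.6351
    cross y-line → (3,4), t=0.6400
    cross x-line → (4,4), t=1.7898 (wall)
  → r_5 = 1.7898
beam 6: φ=90°, α=75°
  d=(0.2588,0.9659)  start (2,3)  tX=2.1250 tY=0.3313  stride 1/|dx|=3.8637 1/|dy|=1.0353
    cross y-line → (2,4), t=0.3313 (wall)
  → r_6 = 0.3313
beam 7: φ=135°, α=120°
  d=(-0.5000,0.8660)  start (2,3)  tX=0.9000 tY=0.3695  stride 1/|dx|=2.0000 1/|dy|=1.1547
    cross y-line → (2,4), t=0.3695 (wall)
  → r_7 = 0.3695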